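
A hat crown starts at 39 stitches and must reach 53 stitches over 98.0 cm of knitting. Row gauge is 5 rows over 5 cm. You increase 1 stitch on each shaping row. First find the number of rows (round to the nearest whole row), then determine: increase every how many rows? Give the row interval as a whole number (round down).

Increase every 7th row.

Rows = 98.0 × 1 = 98.0 → 98 rows.
Stitches to add: 14 → 14 shaping rows (at 1 st each).
98 / 14 = 7.00 → every 7 rows.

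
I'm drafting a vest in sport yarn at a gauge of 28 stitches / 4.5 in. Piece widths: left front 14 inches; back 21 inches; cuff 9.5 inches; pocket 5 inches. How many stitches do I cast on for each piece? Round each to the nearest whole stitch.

left front 87; back 131; cuff 59; pocket 31.

Rate = 28/4.5 = 6.222 sts per in.
left front: 14 × 6.222 = 87.11 → 87.
back: 21 × 6.222 = 130.67 → 131.
cuff: 9.5 × 6.222 = 59.11 → 59.
pocket: 5 × 6.222 = 31.11 → 31.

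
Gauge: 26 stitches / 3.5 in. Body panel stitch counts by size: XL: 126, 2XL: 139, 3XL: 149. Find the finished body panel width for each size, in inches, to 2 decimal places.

26/3.5 = 7.429 sts per in.
XL: 126 / 7.429 = 16.962 → 16.96 in.
2XL: 139 / 7.429 = 18.712 → 18.71 in.
3XL: 149 / 7.429 = 20.058 → 20.06 in.

XL 16.96 inches; 2XL 18.71 inches; 3XL 20.06 inches.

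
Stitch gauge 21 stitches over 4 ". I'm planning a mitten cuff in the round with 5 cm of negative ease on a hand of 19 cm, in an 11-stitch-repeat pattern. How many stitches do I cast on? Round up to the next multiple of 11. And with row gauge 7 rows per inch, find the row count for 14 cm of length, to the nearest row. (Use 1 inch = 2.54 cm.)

Cast on 33 stitches; work 39 rows.

Finished = 19 − 5 = 14 cm.
14 cm × 1/2.54 = 5.51 inches.
21/4 = 5.25 sts per in; 5.51 × 5.25 = 28.94 sts.
Next multiple of 11 → 33.
14 cm = 5.51 inches; × 7 = 38.58 → 39 rows.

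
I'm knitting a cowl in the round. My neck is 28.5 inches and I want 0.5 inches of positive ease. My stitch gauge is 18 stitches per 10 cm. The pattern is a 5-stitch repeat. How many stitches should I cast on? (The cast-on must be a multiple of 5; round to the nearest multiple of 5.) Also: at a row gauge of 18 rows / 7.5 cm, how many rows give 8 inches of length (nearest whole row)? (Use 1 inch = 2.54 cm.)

Cast on 135 stitches; work 49 rows.

Finished = 28.5 + 0.5 = 29 inches.
29 inches × 2.54 = 73.66 cm.
18/10 = 1.8 sts per cm; 73.66 × 1.8 = 132.59 sts.
Nearest multiple of 5 → 135.
8 inches = 20.32 cm; × 2.4 = 48.77 → 49 rows.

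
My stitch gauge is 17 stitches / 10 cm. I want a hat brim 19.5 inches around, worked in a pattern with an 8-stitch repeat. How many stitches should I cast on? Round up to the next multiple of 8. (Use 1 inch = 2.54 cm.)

19.5 in = 19.5 × 2.54 = 49.53 cm.
17 / 10 = 1.7 sts/cm.
49.53 × 1.7 = 84.20 sts.
→ 88.

CO 88 sts.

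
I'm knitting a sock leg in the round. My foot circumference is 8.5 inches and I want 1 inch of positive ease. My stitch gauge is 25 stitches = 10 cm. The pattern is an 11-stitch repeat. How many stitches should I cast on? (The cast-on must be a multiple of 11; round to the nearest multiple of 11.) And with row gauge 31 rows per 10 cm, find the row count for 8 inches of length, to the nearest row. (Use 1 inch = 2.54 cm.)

Finished = 8.5 + 1 = 9.5 inches.
9.5 inches × 2.54 = 24.13 cm.
25/10 = 2.5 sts per cm; 24.13 × 2.5 = 60.33 sts.
Nearest multiple of 11 → 55.
8 inches = 20.32 cm; × 3.1 = 62.99 → 63 rows.

Cast on 55 stitches; work 63 rows.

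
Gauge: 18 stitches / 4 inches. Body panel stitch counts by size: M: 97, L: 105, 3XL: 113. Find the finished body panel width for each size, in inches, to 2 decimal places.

M 21.56 inches; L 23.33 inches; 3XL 25.11 inches.

18/4 = 4.5 sts per in.
M: 97 / 4.5 = 21.556 → 21.56 in.
L: 105 / 4.5 = 23.333 → 23.33 in.
3XL: 113 / 4.5 = 25.111 → 25.11 in.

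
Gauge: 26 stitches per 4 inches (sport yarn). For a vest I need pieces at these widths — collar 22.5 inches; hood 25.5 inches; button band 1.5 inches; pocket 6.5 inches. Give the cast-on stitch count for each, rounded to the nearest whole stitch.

collar 146; hood 166; button band 10; pocket 42.

Rate = 26/4 = 6.5 sts per in.
collar: 22.5 × 6.5 = 146.25 → 146.
hood: 25.5 × 6.5 = 165.75 → 166.
button band: 1.5 × 6.5 = 9.75 → 10.
pocket: 6.5 × 6.5 = 42.25 → 42.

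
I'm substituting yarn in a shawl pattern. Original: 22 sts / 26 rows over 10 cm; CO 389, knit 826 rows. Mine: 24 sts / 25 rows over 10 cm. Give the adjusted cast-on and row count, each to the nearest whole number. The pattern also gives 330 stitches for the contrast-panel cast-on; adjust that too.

Cast on 424 stitches; work 794 rows; contrast-panel cast-on 360 stitches.

Stitches: 389 × 24/22 = 424.36 → 424.
Rows: 826 × 25/26 = 794.23 → 794.
contrast-panel cast-on: 330 × 24/22 = 360.00 → 360.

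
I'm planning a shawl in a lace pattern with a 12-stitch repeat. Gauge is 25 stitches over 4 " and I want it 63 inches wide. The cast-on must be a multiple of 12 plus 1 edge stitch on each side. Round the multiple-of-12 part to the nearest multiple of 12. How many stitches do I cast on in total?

398 stitches.

25 / 4 = 6.25 sts per inch.
63 × 6.25 = 393.75 sts.
Less 2 edge sts → 391.75 for the repeat.
Nearest multiple of 12: 396.
Add back 2 edge sts → 398.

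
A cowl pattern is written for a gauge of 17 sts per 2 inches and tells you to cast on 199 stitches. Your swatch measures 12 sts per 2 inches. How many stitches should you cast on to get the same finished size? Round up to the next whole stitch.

Cast on 141 stitches.

Scale factor = 12 / 17 = 0.706.
199 × 12 / 17 = 140.47 sts.
→ 141 sts.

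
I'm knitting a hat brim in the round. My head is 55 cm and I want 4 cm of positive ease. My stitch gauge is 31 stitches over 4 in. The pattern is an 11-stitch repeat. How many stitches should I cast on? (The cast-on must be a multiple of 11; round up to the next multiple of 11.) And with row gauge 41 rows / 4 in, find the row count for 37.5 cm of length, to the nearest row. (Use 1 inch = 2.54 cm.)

Finished = 55 + 4 = 59 cm.
59 cm × 1/2.54 = 23.23 inches.
31/4 = 7.75 sts per in; 23.23 × 7.75 = 180.02 sts.
Next multiple of 11 → 187.
37.5 cm = 14.76 inches; × 10.25 = 151.33 → 151 rows.

Cast on 187 stitches; work 151 rows.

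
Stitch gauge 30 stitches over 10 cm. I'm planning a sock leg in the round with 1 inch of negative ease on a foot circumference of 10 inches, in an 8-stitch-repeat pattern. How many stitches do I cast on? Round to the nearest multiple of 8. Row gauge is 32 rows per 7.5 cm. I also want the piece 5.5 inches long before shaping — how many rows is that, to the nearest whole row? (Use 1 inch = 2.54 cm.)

Finished = 10 − 1 = 9 inches.
9 inches × 2.54 = 22.86 cm.
30/10 = 3 sts per cm; 22.86 × 3 = 68.58 sts.
Nearest multiple of 8 → 72.
5.5 inches = 13.97 cm; × 4.267 = 59.61 → 60 rows.

Cast on 72 stitches; work 60 rows.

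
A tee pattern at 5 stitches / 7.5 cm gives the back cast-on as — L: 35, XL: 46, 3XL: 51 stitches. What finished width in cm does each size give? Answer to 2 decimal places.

L 52.50 cm; XL 69.00 cm; 3XL 76.50 cm.

5/7.5 = 0.667 sts per cm.
L: 35 / 0.667 = 52.500 → 52.50 cm.
XL: 46 / 0.667 = 69.000 → 69.00 cm.
3XL: 51 / 0.667 = 76.500 → 76.50 cm.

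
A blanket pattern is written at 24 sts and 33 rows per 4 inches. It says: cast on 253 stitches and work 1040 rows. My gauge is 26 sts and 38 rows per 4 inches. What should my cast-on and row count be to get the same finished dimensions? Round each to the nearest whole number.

Stitches: 253 × 26/24 = 274.08 → 274.
Rows: 1040 × 38/33 = 1197.58 → 1198.

Cast on 274 stitches; work 1198 rows.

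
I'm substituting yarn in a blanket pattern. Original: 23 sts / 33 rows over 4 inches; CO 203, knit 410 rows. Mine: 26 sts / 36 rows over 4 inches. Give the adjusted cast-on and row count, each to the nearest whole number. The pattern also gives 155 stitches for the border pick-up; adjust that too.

Cast on 229 stitches; work 447 rows; border pick-up 175 stitches.

Stitches: 203 × 26/23 = 229.48 → 229.
Rows: 410 × 36/33 = 447.27 → 447.
border pick-up: 155 × 26/23 = 175.22 → 175.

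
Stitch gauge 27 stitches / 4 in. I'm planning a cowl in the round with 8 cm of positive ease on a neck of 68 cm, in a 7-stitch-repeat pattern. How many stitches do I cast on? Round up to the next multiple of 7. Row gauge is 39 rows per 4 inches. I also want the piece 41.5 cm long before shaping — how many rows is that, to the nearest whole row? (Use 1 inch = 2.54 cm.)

Cast on 203 stitches; work 159 rows.

Finished = 68 + 8 = 76 cm.
76 cm × 1/2.54 = 29.92 inches.
27/4 = 6.75 sts per in; 29.92 × 6.75 = 201.97 sts.
Next multiple of 7 → 203.
41.5 cm = 16.34 inches; × 9.75 = 159.30 → 159 rows.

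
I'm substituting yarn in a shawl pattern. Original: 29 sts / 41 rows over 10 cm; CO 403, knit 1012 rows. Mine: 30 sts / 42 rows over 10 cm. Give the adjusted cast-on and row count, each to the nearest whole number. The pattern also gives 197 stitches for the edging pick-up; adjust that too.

Cast on 417 stitches; work 1037 rows; edging pick-up 204 stitches.

Stitches: 403 × 30/29 = 416.90 → 417.
Rows: 1012 × 42/41 = 1036.68 → 1037.
edging pick-up: 197 × 30/29 = 203.79 → 204.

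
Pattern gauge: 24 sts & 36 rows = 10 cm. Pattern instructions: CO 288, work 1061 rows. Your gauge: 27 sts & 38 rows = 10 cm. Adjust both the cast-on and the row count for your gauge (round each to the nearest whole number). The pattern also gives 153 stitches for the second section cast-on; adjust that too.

Cast on 324 stitches; work 1120 rows; second section cast-on 172 stitches.

Stitches: 288 × 27/24 = 324.00 → 324.
Rows: 1061 × 38/36 = 1119.94 → 1120.
second section cast-on: 153 × 27/24 = 172.12 → 172.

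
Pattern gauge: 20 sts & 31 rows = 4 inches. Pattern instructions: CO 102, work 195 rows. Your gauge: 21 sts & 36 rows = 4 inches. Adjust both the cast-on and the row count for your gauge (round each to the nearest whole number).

Cast on 107 stitches; work 226 rows.

Stitches: 102 × 21/20 = 107.10 → 107.
Rows: 195 × 36/31 = 226.45 → 226.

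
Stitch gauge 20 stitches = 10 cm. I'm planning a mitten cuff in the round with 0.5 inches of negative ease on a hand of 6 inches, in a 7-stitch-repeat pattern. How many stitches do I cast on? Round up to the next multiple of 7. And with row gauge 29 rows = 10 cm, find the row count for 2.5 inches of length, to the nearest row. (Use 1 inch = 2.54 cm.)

Finished = 6 − 0.5 = 5.5 inches.
5.5 inches × 2.54 = 13.97 cm.
20/10 = 2 sts per cm; 13.97 × 2 = 27.94 sts.
Next multiple of 7 → 28.
2.5 inches = 6.35 cm; × 2.9 = 18.41 → 18 rows.

Cast on 28 stitches; work 18 rows.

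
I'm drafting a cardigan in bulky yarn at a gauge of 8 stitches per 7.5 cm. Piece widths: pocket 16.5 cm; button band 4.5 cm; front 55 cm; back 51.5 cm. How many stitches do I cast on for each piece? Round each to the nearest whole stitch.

Rate = 8/7.5 = 1.067 sts per cm.
pocket: 16.5 × 1.067 = 17.60 → 18.
button band: 4.5 × 1.067 = 4.80 → 5.
front: 55 × 1.067 = 58.67 → 59.
back: 51.5 × 1.067 = 54.93 → 55.

pocket 18; button band 5; front 59; back 55.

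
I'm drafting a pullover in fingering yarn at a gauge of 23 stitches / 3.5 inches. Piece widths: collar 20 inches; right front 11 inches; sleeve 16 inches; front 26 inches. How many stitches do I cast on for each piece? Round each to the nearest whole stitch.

collar 131; right front 72; sleeve 105; front 171.

Rate = 23/3.5 = 6.571 sts per in.
collar: 20 × 6.571 = 131.43 → 131.
right front: 11 × 6.571 = 72.29 → 72.
sleeve: 16 × 6.571 = 105.14 → 105.
front: 26 × 6.571 = 170.86 → 171.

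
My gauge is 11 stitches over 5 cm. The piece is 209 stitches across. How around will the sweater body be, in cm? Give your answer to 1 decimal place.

95.0 cm.

11 stitches / 5 cm = 2.2 stitches per cm.
209 / 2.2 = 95.00 cm.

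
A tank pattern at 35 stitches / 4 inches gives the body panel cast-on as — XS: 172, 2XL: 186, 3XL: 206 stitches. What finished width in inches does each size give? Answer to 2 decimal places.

35/4 = 8.75 sts per in.
XS: 172 / 8.75 = 19.657 → 19.66 in.
2XL: 186 / 8.75 = 21.257 → 21.26 in.
3XL: 206 / 8.75 = 23.543 → 23.54 in.

XS 19.66 inches; 2XL 21.26 inches; 3XL 23.54 inches.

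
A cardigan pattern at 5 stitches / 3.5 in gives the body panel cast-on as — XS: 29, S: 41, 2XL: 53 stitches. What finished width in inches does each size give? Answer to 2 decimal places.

XS 20.30 inches; S 28.70 inches; 2XL 37.10 inches.

5/3.5 = 1.429 sts per in.
XS: 29 / 1.429 = 20.300 → 20.30 in.
S: 41 / 1.429 = 28.700 → 28.70 in.
2XL: 53 / 1.429 = 37.100 → 37.10 in.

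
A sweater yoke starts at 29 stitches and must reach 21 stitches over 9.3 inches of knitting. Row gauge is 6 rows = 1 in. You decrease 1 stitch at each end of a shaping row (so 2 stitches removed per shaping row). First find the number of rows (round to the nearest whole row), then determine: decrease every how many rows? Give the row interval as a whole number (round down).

Rows = 9.3 × 6 = 55.8 → 56 rows.
Stitches to remove: 8 → 4 shaping rows (at 2 st each).
56 / 4 = 14.00 → every 14 rows.

Decrease every 14th row.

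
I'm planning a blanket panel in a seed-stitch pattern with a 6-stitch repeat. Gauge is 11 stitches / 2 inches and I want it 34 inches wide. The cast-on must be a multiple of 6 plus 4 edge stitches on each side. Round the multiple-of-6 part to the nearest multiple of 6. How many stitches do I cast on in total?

11 / 2 = 5.5 sts per inch.
34 × 5.5 = 187.00 sts.
Less 8 edge sts → 179.00 for the repeat.
Nearest multiple of 6: 180.
Add back 8 edge sts → 188.

Cast on 188 stitches.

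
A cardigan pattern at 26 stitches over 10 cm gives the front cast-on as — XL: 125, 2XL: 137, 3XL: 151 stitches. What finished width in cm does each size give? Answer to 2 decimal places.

XL 48.08 cm; 2XL 52.69 cm; 3XL 58.08 cm.

26/10 = 2.6 sts per cm.
XL: 125 / 2.6 = 48.077 → 48.08 cm.
2XL: 137 / 2.6 = 52.692 → 52.69 cm.
3XL: 151 / 2.6 = 58.077 → 58.08 cm.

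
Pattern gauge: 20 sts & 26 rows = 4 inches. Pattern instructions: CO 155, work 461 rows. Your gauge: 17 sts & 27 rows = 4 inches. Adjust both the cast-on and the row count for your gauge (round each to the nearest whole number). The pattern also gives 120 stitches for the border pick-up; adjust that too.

Stitches: 155 × 17/20 = 131.75 → 132.
Rows: 461 × 27/26 = 478.73 → 479.
border pick-up: 120 × 17/20 = 102.00 → 102.

Cast on 132 stitches; work 479 rows; border pick-up 102 stitches.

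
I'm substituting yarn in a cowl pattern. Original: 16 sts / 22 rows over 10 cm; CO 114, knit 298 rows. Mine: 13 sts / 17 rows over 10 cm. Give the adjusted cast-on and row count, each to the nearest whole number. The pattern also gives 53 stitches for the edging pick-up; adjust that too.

Stitches: 114 × 13/16 = 92.62 → 93.
Rows: 298 × 17/22 = 230.27 → 230.
edging pick-up: 53 × 13/16 = 43.06 → 43.

Cast on 93 stitches; work 230 rows; edging pick-up 43 stitches.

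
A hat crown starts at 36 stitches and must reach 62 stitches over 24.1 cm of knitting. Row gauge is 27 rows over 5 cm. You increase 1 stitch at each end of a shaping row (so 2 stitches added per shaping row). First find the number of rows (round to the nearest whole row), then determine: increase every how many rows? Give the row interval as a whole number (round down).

Rows = 24.1 × 5.4 = 130.1 → 130 rows.
Stitches to add: 26 → 13 shaping rows (at 2 st each).
130 / 13 = 10.00 → every 10 rows.

Increase every 10th row.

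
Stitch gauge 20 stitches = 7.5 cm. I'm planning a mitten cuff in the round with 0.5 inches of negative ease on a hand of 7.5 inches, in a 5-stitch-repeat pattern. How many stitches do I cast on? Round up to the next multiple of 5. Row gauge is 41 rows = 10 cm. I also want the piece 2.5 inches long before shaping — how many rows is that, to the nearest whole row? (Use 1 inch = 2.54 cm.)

Finished = 7.5 − 0.5 = 7 inches.
7 inches × 2.54 = 17.78 cm.
20/7.5 = 2.667 sts per cm; 17.78 × 2.667 = 47.41 sts.
Next multiple of 5 → 50.
2.5 inches = 6.35 cm; × 4.1 = 26.04 → 26 rows.

Cast on 50 stitches; work 26 rows.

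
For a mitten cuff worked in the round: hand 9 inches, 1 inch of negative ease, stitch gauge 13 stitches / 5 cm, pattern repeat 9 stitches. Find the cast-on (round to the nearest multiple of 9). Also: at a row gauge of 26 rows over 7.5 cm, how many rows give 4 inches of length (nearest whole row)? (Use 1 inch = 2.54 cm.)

Cast on 54 stitches; work 35 rows.

Finished = 9 − 1 = 8 inches.
8 inches × 2.54 = 20.32 cm.
13/5 = 2.6 sts per cm; 20.32 × 2.6 = 52.83 sts.
Nearest multiple of 9 → 54.
4 inches = 10.16 cm; × 3.467 = 35.22 → 35 rows.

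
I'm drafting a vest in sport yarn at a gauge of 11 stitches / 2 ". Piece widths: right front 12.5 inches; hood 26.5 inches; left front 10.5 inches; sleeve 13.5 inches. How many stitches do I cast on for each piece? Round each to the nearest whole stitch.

right front 69; hood 146; left front 58; sleeve 74.

Rate = 11/2 = 5.5 sts per in.
right front: 12.5 × 5.5 = 68.75 → 69.
hood: 26.5 × 5.5 = 145.75 → 146.
left front: 10.5 × 5.5 = 57.75 → 58.
sleeve: 13.5 × 5.5 = 74.25 → 74.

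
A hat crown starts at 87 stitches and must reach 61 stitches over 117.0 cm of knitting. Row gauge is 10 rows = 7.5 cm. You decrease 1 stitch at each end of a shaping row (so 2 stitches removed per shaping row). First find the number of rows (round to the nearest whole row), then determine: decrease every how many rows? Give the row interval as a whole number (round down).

Rows = 117.0 × 1.333 = 156.0 → 156 rows.
Stitches to remove: 26 → 13 shaping rows (at 2 st each).
156 / 13 = 12.00 → every 12 rows.

Decrease every 12th row.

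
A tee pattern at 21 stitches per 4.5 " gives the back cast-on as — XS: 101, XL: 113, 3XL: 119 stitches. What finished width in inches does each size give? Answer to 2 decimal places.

XS 21.64 inches; XL 24.21 inches; 3XL 25.50 inches.

21/4.5 = 4.667 sts per in.
XS: 101 / 4.667 = 21.643 → 21.64 in.
XL: 113 / 4.667 = 24.214 → 24.21 in.
3XL: 119 / 4.667 = 25.500 → 25.50 in.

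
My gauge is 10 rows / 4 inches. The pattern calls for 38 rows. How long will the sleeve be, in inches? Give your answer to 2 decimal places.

15.20 inches.

10 rows / 4 inch = 2.5 rows per inch.
38 / 2.5 = 15.200 inches.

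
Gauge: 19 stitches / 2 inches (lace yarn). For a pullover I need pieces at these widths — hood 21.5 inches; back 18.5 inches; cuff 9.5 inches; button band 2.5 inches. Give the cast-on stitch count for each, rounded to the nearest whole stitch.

hood 204; back 176; cuff 90; button band 24.

Rate = 19/2 = 9.5 sts per in.
hood: 21.5 × 9.5 = 204.25 → 204.
back: 18.5 × 9.5 = 175.75 → 176.
cuff: 9.5 × 9.5 = 90.25 → 90.
button band: 2.5 × 9.5 = 23.75 → 24.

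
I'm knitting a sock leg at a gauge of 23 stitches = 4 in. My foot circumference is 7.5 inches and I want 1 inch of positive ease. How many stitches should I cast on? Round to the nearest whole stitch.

Finished = 7.5 + 1 = 8.5 in.
23 / 4 = 5.75 sts per inch.
8.50 × 5.75 = 48.88 sts.
→ 49 sts.

CO 49 sts.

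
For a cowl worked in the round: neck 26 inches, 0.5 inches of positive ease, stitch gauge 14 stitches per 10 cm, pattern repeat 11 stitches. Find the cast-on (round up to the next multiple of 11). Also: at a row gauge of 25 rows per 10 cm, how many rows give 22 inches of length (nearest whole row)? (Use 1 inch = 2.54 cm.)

Cast on 99 stitches; work 140 rows.

Finished = 26 + 0.5 = 26.5 inches.
26.5 inches × 2.54 = 67.31 cm.
14/10 = 1.4 sts per cm; 67.31 × 1.4 = 94.23 sts.
Next multiple of 11 → 99.
22 inches = 55.88 cm; × 2.5 = 139.70 → 140 rows.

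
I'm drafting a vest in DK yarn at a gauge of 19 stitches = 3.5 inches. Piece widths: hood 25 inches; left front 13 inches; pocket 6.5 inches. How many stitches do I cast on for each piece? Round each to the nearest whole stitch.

hood 136; left front 71; pocket 35.

Rate = 19/3.5 = 5.429 sts per in.
hood: 25 × 5.429 = 135.71 → 136.
left front: 13 × 5.429 = 70.57 → 71.
pocket: 6.5 × 5.429 = 35.29 → 35.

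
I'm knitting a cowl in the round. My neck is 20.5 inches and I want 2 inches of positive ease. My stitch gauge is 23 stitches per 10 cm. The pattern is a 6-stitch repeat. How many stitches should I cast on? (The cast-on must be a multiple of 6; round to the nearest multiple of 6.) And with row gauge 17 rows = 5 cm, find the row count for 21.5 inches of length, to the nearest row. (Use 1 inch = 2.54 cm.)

Finished = 20.5 + 2 = 22.5 inches.
22.5 inches × 2.54 = 57.15 cm.
23/10 = 2.3 sts per cm; 57.15 × 2.3 = 131.44 sts.
Nearest multiple of 6 → 132.
21.5 inches = 54.61 cm; × 3.4 = 185.67 → 186 rows.

Cast on 132 stitches; work 186 rows.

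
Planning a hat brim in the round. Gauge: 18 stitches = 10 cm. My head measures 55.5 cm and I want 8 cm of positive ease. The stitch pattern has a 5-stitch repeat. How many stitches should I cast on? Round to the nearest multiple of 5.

115 stitches.

Finished = 55.5 + 8 = 63.5 cm.
18 / 10 = 1.8 sts/cm.
63.5 × 1.8 = 114.30 sts.
Nearest multiple of 5: 115.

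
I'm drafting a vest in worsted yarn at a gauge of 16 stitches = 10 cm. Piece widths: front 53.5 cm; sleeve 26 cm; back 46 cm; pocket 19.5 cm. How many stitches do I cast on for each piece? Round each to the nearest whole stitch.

front 86; sleeve 42; back 74; pocket 31.

Rate = 16/10 = 1.6 sts per cm.
front: 53.5 × 1.6 = 85.60 → 86.
sleeve: 26 × 1.6 = 41.60 → 42.
back: 46 × 1.6 = 73.60 → 74.
pocket: 19.5 × 1.6 = 31.20 → 31.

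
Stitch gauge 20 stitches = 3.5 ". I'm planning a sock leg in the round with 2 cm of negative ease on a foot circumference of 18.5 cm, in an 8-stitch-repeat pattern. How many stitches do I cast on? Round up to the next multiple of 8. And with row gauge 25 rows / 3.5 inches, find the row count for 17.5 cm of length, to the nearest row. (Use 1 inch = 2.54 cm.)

Finished = 18.5 − 2 = 16.5 cm.
16.5 cm × 1/2.54 = 6.50 inches.
20/3.5 = 5.714 sts per in; 6.50 × 5.714 = 37.12 sts.
Next multiple of 8 → 40.
17.5 cm = 6.89 inches; × 7.143 = 49.21 → 49 rows.

Cast on 40 stitches; work 49 rows.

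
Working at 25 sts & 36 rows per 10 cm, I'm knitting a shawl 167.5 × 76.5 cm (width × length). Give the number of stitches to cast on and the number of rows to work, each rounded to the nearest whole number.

Stitch gauge = 25/10 = 2.5 sts/cm; 167.5 × 2.5 = 418.75 → 419 sts.
Row gauge = 36/10 = 3.6 rows/cm; 76.5 × 3.6 = 275.40 → 275 rows.

Cast on 419 stitches and work 275 rows.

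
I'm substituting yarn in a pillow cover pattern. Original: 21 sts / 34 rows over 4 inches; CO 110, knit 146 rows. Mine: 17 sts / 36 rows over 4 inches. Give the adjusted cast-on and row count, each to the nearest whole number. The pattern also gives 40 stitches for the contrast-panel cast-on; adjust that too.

Cast on 89 stitches; work 155 rows; contrast-panel cast-on 32 stitches.

Stitches: 110 × 17/21 = 89.05 → 89.
Rows: 146 × 36/34 = 154.59 → 155.
contrast-panel cast-on: 40 × 17/21 = 32.38 → 32.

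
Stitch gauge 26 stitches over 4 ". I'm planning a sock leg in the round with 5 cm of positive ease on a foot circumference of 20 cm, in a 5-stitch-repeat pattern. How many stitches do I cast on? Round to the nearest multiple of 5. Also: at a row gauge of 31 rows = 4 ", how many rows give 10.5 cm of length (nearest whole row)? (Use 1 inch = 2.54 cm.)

Cast on 65 stitches; work 32 rows.

Finished = 20 + 5 = 25 cm.
25 cm × 1/2.54 = 9.84 inches.
26/4 = 6.5 sts per in; 9.84 × 6.5 = 63.98 sts.
Nearest multiple of 5 → 65.
10.5 cm = 4.13 inches; × 7.75 = 32.04 → 32 rows.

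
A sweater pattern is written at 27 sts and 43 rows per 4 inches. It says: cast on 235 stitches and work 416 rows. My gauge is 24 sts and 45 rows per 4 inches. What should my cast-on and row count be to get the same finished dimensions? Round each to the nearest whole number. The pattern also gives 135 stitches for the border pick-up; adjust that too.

Stitches: 235 × 24/27 = 208.89 → 209.
Rows: 416 × 45/43 = 435.35 → 435.
border pick-up: 135 × 24/27 = 120.00 → 120.

Cast on 209 stitches; work 435 rows; border pick-up 120 stitches.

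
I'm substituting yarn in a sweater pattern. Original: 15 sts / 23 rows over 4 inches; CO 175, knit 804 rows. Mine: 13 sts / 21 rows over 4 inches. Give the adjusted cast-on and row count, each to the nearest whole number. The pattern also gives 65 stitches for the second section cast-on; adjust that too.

Stitches: 175 × 13/15 = 151.67 → 152.
Rows: 804 × 21/23 = 734.09 → 734.
second section cast-on: 65 × 13/15 = 56.33 → 56.

Cast on 152 stitches; work 734 rows; second section cast-on 56 stitches.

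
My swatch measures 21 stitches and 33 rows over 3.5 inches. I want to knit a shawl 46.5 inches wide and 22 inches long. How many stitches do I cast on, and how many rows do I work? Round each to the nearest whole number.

Cast on 279 stitches and work 207 rows.

Stitch gauge = 21/3.5 = 6 sts/in; 46.5 × 6 = 279.00 → 279 sts.
Row gauge = 33/3.5 = 9.429 rows/in; 22 × 9.429 = 207.43 → 207 rows.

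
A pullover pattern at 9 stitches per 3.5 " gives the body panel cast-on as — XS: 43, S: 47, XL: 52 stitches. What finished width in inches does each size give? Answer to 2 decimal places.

9/3.5 = 2.571 sts per in.
XS: 43 / 2.571 = 16.722 → 16.72 in.
S: 47 / 2.571 = 18.278 → 18.28 in.
XL: 52 / 2.571 = 20.222 → 20.22 in.

XS 16.72 inches; S 18.28 inches; XL 20.22 inches.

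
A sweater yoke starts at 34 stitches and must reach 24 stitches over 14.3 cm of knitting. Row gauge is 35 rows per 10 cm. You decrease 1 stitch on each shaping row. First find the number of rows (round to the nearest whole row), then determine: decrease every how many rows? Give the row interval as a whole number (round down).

Rows = 14.3 × 3.5 = 50.1 → 50 rows.
Stitches to remove: 10 → 10 shaping rows (at 1 st each).
50 / 10 = 5.00 → every 5 rows.

Decrease every 5th row.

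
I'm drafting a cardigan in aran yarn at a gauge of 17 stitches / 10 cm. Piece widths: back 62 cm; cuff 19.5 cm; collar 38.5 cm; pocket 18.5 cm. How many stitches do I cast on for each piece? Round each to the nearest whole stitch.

back 105; cuff 33; collar 65; pocket 31.

Rate = 17/10 = 1.7 sts per cm.
back: 62 × 1.7 = 105.40 → 105.
cuff: 19.5 × 1.7 = 33.15 → 33.
collar: 38.5 × 1.7 = 65.45 → 65.
pocket: 18.5 × 1.7 = 31.45 → 31.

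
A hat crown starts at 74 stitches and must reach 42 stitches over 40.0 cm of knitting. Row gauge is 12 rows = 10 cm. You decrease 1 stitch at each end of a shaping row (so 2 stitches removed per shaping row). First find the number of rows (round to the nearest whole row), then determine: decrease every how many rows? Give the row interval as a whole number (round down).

Rows = 40.0 × 1.2 = 48.0 → 48 rows.
Stitches to remove: 32 → 16 shaping rows (at 2 st each).
48 / 16 = 3.00 → every 3 rows.

Decrease every 3rd row.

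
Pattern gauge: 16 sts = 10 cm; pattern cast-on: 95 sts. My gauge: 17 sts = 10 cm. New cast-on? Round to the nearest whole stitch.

CO 101 sts.

Scale factor = 17 / 16 = 1.062.
95 × 17 / 16 = 100.94 sts.
→ 101 sts.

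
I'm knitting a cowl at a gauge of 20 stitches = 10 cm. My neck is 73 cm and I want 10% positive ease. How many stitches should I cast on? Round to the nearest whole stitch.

CO 161 sts.

Finished = 73 × 1.10 = 80.30 cm.
20 / 10 = 2 sts per cm.
80.30 × 2 = 160.60 sts.
→ 161 sts.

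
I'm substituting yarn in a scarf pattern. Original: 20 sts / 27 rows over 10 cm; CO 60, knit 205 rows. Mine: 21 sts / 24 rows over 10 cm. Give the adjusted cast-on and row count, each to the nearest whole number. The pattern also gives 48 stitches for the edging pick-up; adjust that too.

Cast on 63 stitches; work 182 rows; edging pick-up 50 stitches.

Stitches: 60 × 21/20 = 63.00 → 63.
Rows: 205 × 24/27 = 182.22 → 182.
edging pick-up: 48 × 21/20 = 50.40 → 50.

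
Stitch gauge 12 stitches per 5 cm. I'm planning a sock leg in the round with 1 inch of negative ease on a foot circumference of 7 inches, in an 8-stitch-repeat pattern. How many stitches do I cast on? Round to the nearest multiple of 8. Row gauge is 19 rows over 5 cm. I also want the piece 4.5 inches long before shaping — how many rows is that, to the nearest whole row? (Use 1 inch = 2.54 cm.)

Finished = 7 − 1 = 6 inches.
6 inches × 2.54 = 15.24 cm.
12/5 = 2.4 sts per cm; 15.24 × 2.4 = 36.58 sts.
Nearest multiple of 8 → 40.
4.5 inches = 11.43 cm; × 3.8 = 43.43 → 43 rows.

Cast on 40 stitches; work 43 rows.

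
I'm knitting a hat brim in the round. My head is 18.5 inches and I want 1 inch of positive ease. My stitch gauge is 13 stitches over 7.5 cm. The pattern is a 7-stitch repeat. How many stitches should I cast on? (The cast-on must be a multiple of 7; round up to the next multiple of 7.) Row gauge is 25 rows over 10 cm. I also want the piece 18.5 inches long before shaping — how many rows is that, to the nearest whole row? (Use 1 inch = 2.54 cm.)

Finished = 18.5 + 1 = 19.5 inches.
19.5 inches × 2.54 = 49.53 cm.
13/7.5 = 1.733 sts per cm; 49.53 × 1.733 = 85.85 sts.
Next multiple of 7 → 91.
18.5 inches = 46.99 cm; × 2.5 = 117.47 → 117 rows.

Cast on 91 stitches; work 117 rows.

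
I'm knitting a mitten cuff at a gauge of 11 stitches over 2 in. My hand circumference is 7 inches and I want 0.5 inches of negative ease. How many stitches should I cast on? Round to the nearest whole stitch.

36 stitches.

Finished = 7 − 0.5 = 6.5 in.
11 / 2 = 5.5 sts per inch.
6.50 × 5.5 = 35.75 sts.
→ 36 sts.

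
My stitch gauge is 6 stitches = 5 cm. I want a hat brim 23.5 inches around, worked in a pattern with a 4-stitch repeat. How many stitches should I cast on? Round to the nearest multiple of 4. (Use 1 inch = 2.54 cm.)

72 stitches.

23.5 in = 23.5 × 2.54 = 59.69 cm.
6 / 5 = 1.2 sts/cm.
59.69 × 1.2 = 71.63 sts.
→ 72.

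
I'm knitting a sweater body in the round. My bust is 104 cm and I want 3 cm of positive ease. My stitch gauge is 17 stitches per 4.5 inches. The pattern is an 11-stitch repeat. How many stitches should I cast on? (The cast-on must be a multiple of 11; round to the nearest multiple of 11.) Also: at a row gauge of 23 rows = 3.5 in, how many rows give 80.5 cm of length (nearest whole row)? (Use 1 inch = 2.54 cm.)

Finished = 104 + 3 = 107 cm.
107 cm × 1/2.54 = 42.13 inches.
17/4.5 = 3.778 sts per in; 42.13 × 3.778 = 159.14 sts.
Nearest multiple of 11 → 154.
80.5 cm = 31.69 inches; × 6.571 = 208.27 → 208 rows.

Cast on 154 stitches; work 208 rows.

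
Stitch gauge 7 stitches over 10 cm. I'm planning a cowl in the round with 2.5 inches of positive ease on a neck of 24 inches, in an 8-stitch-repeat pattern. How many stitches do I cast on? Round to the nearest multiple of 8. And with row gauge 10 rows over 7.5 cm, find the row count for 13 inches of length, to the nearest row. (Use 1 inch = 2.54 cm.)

Finished = 24 + 2.5 = 26.5 inches.
26.5 inches × 2.54 = 67.31 cm.
7/10 = 0.7 sts per cm; 67.31 × 0.7 = 47.12 sts.
Nearest multiple of 8 → 48.
13 inches = 33.02 cm; × 1.333 = 44.03 → 44 rows.

Cast on 48 stitches; work 44 rows.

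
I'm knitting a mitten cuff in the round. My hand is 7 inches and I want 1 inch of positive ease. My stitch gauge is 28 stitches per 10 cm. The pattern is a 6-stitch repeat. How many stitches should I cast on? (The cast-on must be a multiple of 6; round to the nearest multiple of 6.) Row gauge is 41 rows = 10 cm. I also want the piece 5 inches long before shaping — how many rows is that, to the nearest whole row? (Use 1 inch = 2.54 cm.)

Cast on 54 stitches; work 52 rows.

Finished = 7 + 1 = 8 inches.
8 inches × 2.54 = 20.32 cm.
28/10 = 2.8 sts per cm; 20.32 × 2.8 = 56.90 sts.
Nearest multiple of 6 → 54.
5 inches = 12.70 cm; × 4.1 = 52.07 → 52 rows.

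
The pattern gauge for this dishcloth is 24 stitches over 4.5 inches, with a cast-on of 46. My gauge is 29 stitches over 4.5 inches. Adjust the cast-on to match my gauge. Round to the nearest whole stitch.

Cast on 56 stitches.

Scale factor = 29 / 24 = 1.208.
46 × 29 / 24 = 55.58 sts.
→ 56 sts.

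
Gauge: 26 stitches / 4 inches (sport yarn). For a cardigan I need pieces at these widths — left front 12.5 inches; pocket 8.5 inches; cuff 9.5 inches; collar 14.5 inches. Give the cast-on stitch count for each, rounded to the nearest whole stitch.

Rate = 26/4 = 6.5 sts per in.
left front: 12.5 × 6.5 = 81.25 → 81.
pocket: 8.5 × 6.5 = 55.25 → 55.
cuff: 9.5 × 6.5 = 61.75 → 62.
collar: 14.5 × 6.5 = 94.25 → 94.

left front 81; pocket 55; cuff 62; collar 94.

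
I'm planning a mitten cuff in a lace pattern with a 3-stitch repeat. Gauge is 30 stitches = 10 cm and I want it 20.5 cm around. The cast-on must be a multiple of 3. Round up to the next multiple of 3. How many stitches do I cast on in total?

30 / 10 = 3 sts per cm.
20.5 × 3 = 61.50 sts.
Next multiple of 3: 63.

CO 63 sts.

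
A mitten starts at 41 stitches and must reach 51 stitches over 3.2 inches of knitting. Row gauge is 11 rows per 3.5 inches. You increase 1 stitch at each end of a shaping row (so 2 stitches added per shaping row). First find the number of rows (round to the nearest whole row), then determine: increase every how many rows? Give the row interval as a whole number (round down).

Increase every 2nd row.

Rows = 3.2 × 3.143 = 10.1 → 10 rows.
Stitches to add: 10 → 5 shaping rows (at 2 st each).
10 / 5 = 2.00 → every 2 rows.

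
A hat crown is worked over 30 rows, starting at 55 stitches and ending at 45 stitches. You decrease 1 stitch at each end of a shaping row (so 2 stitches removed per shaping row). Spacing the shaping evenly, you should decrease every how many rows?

Decrease every 6th row.

Stitches to remove: |45 − 55| = 10.
Shaping rows needed: 10 / 2 = 5.
30 rows / 5 = every 6 rows.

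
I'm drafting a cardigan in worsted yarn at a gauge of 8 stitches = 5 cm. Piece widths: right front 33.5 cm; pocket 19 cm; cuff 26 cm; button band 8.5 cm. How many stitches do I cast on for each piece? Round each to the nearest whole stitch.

right front 54; pocket 30; cuff 42; button band 14.

Rate = 8/5 = 1.6 sts per cm.
right front: 33.5 × 1.6 = 53.60 → 54.
pocket: 19 × 1.6 = 30.40 → 30.
cuff: 26 × 1.6 = 41.60 → 42.
button band: 8.5 × 1.6 = 13.60 → 14.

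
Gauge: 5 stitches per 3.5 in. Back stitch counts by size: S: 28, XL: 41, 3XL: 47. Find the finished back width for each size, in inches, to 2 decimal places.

5/3.5 = 1.429 sts per in.
S: 28 / 1.429 = 19.600 → 19.60 in.
XL: 41 / 1.429 = 28.700 → 28.70 in.
3XL: 47 / 1.429 = 32.900 → 32.90 in.

S 19.60 inches; XL 28.70 inches; 3XL 32.90 inches.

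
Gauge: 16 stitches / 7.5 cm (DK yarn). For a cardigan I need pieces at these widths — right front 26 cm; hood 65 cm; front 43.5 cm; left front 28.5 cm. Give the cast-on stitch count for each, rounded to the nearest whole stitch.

Rate = 16/7.5 = 2.133 sts per cm.
right front: 26 × 2.133 = 55.47 → 55.
hood: 65 × 2.133 = 138.67 → 139.
front: 43.5 × 2.133 = 92.80 → 93.
left front: 28.5 × 2.133 = 60.80 → 61.

right front 55; hood 139; front 93; left front 61.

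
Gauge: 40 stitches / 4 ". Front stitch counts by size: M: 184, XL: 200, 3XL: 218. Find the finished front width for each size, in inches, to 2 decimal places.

40/4 = 10 sts per in.
M: 184 / 10 = 18.400 → 18.40 in.
XL: 200 / 10 = 20.000 → 20.00 in.
3XL: 218 / 10 = 21.800 → 21.80 in.

M 18.40 inches; XL 20.00 inches; 3XL 21.80 inches.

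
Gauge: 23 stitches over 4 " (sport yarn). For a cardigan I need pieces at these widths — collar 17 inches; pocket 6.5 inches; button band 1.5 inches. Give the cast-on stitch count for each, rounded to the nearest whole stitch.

Rate = 23/4 = 5.75 sts per in.
collar: 17 × 5.75 = 97.75 → 98.
pocket: 6.5 × 5.75 = 37.38 → 37.
button band: 1.5 × 5.75 = 8.62 → 9.

collar 98; pocket 37; button band 9.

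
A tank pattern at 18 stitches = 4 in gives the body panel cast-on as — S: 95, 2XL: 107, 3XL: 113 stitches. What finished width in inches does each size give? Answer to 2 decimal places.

18/4 = 4.5 sts per in.
S: 95 / 4.5 = 21.111 → 21.11 in.
2XL: 107 / 4.5 = 23.778 → 23.78 in.
3XL: 113 / 4.5 = 25.111 → 25.11 in.

S 21.11 inches; 2XL 23.78 inches; 3XL 25.11 inches.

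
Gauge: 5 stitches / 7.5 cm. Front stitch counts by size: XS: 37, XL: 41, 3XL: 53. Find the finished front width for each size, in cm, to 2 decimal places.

XS 55.50 cm; XL 61.50 cm; 3XL 79.50 cm.

5/7.5 = 0.667 sts per cm.
XS: 37 / 0.667 = 55.500 → 55.50 cm.
XL: 41 / 0.667 = 61.500 → 61.50 cm.
3XL: 53 / 0.667 = 79.500 → 79.50 cm.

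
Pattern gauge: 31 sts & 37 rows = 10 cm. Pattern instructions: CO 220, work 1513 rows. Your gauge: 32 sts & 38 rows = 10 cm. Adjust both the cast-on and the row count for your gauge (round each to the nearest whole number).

Cast on 227 stitches; work 1554 rows.

Stitches: 220 × 32/31 = 227.10 → 227.
Rows: 1513 × 38/37 = 1553.89 → 1554.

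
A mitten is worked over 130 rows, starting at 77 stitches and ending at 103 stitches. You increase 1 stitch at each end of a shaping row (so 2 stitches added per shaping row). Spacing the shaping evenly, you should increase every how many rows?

Stitches to add: |103 − 77| = 26.
Shaping rows needed: 26 / 2 = 13.
130 rows / 13 = every 10 rows.

Increase every 10th row.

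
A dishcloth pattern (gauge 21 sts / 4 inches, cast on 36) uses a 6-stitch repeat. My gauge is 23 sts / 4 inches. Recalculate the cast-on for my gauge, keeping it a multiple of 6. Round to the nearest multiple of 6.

Cast on 42 stitches.

36 × 23 / 21 = 39.43.
Nearest multiple of 6: 42.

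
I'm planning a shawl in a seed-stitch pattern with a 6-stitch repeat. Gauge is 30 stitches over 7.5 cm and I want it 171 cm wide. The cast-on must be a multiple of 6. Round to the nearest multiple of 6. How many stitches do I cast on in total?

30 / 7.5 = 4 sts per cm.
171 × 4 = 684.00 sts.
Nearest multiple of 6: 684.

Cast on 684 stitches.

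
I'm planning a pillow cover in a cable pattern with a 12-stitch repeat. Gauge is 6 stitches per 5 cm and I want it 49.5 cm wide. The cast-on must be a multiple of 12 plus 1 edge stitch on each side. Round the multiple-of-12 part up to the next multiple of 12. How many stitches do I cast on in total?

CO 62 sts.

6 / 5 = 1.2 sts per cm.
49.5 × 1.2 = 59.40 sts.
Less 2 edge sts → 57.40 for the repeat.
Next multiple of 12: 60.
Add back 2 edge sts → 62.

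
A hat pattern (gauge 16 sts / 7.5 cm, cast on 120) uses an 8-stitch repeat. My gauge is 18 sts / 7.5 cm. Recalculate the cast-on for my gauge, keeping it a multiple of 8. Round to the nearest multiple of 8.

120 × 18 / 16 = 135.00.
Nearest multiple of 8: 136.

CO 136 sts.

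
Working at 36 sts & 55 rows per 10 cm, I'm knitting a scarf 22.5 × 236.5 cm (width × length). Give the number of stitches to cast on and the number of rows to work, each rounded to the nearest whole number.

Cast on 81 stitches and work 1301 rows.

Stitch gauge = 36/10 = 3.6 sts/cm; 22.5 × 3.6 = 81.00 → 81 sts.
Row gauge = 55/10 = 5.5 rows/cm; 236.5 × 5.5 = 1300.75 → 1301 rows.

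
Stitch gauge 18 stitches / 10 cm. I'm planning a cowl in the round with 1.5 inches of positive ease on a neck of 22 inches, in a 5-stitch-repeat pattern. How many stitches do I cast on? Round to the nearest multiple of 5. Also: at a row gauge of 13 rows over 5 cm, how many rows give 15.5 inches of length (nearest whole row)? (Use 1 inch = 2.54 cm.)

Finished = 22 + 1.5 = 23.5 inches.
23.5 inches × 2.54 = 59.69 cm.
18/10 = 1.8 sts per cm; 59.69 × 1.8 = 107.44 sts.
Nearest multiple of 5 → 105.
15.5 inches = 39.37 cm; × 2.6 = 102.36 → 102 rows.

Cast on 105 stitches; work 102 rows.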